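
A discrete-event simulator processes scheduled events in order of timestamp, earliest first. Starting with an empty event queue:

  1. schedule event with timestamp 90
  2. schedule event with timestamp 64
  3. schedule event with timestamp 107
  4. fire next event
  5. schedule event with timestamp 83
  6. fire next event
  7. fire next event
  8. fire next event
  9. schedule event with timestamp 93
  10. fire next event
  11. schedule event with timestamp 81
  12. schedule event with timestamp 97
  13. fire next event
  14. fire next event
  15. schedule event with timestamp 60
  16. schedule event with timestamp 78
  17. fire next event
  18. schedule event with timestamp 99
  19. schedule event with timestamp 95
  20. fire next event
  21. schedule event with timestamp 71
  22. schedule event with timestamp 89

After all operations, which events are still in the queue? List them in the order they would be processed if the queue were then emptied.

insert 90 → {90}
insert 64 → {64, 90}
insert 107 → {64, 90, 107}
fire next event → 64; now {90, 107}
insert 83 → {83, 90, 107}
fire next event → 83; now {90, 107}
fire next event → 90; now {107}
fire next event → 107; now {}
insert 93 → {93}
fire next event → 93; now {}
insert 81 → {81}
insert 97 → {81, 97}
fire next event → 81; now {97}
fire next event → 97; now {}
insert 60 → {60}
insert 78 → {60, 78}
fire next event → 60; now {78}
insert 99 → {78, 99}
insert 95 → {78, 95, 99}
fire next event → 78; now {95, 99}
insert 71 → {71, 95, 99}
insert 89 → {71, 89, 95, 99}

71 → 89 → 95 → 99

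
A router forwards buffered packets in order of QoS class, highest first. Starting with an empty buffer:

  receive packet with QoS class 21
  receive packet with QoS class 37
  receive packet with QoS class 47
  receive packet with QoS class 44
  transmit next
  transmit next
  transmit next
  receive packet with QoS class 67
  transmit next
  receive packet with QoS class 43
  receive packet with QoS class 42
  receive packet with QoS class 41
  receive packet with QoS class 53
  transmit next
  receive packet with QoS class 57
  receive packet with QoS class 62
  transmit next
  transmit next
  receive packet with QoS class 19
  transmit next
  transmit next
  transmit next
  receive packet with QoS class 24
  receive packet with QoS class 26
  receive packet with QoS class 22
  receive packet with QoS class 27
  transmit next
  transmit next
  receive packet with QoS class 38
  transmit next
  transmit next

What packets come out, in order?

insert 21 → {21}
insert 37 → {37, 21}
insert 47 → {47, 37, 21}
insert 44 → {47, 44, 37, 21}
transmit next → 47; now {44, 37, 21}
transmit next → 44; now {37, 21}
transmit next → 37; now {21}
insert 67 → {67, 21}
transmit next → 67; now {21}
insert 43 → {43, 21}
insert 42 → {43, 42, 21}
insert 41 → {43, 42, 41, 21}
insert 53 → {53, 43, 42, 41, 21}
transmit next → 53; now {43, 42, 41, 21}
insert 57 → {57, 43, 42, 41, 21}
insert 62 → {62, 57, 43, 42, 41, 21}
transmit next → 62; now {57, 43, 42, 41, 21}
transmit next → 57; now {43, 42, 41, 21}
insert 19 → {43, 42, 41, 21, 19}
transmit next → 43; now {42, 41, 21, 19}
transmit next → 42; now {41, 21, 19}
transmit next → 41; now {21, 19}
insert 24 → {24, 21, 19}
insert 26 → {26, 24, 21, 19}
insert 22 → {26, 24, 22, 21, 19}
insert 27 → {27, 26, 24, 22, 21, 19}
transmit next → 27; now {26, 24, 22, 21, 19}
transmit next → 26; now {24, 22, 21, 19}
insert 38 → {38, 24, 22, 21, 19}
transmit next → 38; now {24, 22, 21, 19}
transmit next → 24; now {22, 21, 19}

47, 44, 37, 67, 53, 62, 57, 43, 42, 41, 27, 26, 38, 24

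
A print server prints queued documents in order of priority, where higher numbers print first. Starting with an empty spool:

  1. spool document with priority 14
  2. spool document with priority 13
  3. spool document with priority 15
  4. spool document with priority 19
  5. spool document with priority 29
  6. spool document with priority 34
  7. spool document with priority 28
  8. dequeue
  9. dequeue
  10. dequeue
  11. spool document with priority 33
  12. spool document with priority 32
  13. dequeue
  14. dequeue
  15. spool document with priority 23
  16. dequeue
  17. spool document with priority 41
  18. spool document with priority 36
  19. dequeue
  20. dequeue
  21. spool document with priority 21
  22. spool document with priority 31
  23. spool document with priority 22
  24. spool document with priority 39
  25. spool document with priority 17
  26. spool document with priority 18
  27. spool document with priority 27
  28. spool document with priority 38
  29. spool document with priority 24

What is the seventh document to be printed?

41

insert 14 → {14}
insert 13 → {14, 13}
insert 15 → {15, 14, 13}
insert 19 → {19, 15, 14, 13}
insert 29 → {29, 19, 15, 14, 13}
insert 34 → {34, 29, 19, 15, 14, 13}
insert 28 → {34, 29, 28, 19, 15, 14, 13}
dequeue → 34; now {29, 28, 19, 15, 14, 13}
dequeue → 29; now {28, 19, 15, 14, 13}
dequeue → 28; now {19, 15, 14, 13}
insert 33 → {33, 19, 15, 14, 13}
insert 32 → {33, 32, 19, 15, 14, 13}
dequeue → 33; now {32, 19, 15, 14, 13}
dequeue → 32; now {19, 15, 14, 13}
insert 23 → {23, 19, 15, 14, 13}
dequeue → 23; now {19, 15, 14, 13}
insert 41 → {41, 19, 15, 14, 13}
insert 36 → {41, 36, 19, 15, 14, 13}
dequeue → 41; now {36, 19, 15, 14, 13}
dequeue → 36; now {19, 15, 14, 13}
insert 21 → {21, 19, 15, 14, 13}
insert 31 → {31, 21, 19, 15, 14, 13}
insert 22 → {31, 22, 21, 19, 15, 14, 13}
insert 39 → {39, 31, 22, 21, 19, 15, 14, 13}
insert 17 → {39, 31, 22, 21, 19, 17, 15, 14, 13}
insert 18 → {39, 31, 22, 21, 19, 18, 17, 15, 14, 13}
insert 27 → {39, 31, 27, 22, 21, 19, 18, 17, 15, 14, 13}
insert 38 → {39, 38, 31, 27, 22, 21, 19, 18, 17, 15, 14, 13}
insert 24 → {39, 38, 31, 27, 24, 22, 21, 19, 18, 17, 15, 14, 13}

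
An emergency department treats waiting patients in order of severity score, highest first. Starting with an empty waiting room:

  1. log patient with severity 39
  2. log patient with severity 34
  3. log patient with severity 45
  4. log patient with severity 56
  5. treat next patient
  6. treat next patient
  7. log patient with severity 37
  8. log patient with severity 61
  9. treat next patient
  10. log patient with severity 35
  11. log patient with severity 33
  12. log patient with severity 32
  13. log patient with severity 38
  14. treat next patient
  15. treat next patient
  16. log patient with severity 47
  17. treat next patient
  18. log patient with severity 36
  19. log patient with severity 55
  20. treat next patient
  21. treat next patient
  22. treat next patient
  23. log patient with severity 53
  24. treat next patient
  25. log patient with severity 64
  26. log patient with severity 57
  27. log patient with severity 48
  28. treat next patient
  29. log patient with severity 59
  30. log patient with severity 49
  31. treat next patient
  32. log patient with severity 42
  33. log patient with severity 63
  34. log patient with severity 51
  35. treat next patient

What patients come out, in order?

insert 39 → {39}
insert 34 → {39, 34}
insert 45 → {45, 39, 34}
insert 56 → {56, 45, 39, 34}
treat next patient → 56; now {45, 39, 34}
treat next patient → 45; now {39, 34}
insert 37 → {39, 37, 34}
insert 61 → {61, 39, 37, 34}
treat next patient → 61; now {39, 37, 34}
insert 35 → {39, 37, 35, 34}
insert 33 → {39, 37, 35, 34, 33}
insert 32 → {39, 37, 35, 34, 33, 32}
insert 38 → {39, 38, 37, 35, 34, 33, 32}
treat next patient → 39; now {38, 37, 35, 34, 33, 32}
treat next patient → 38; now {37, 35, 34, 33, 32}
insert 47 → {47, 37, 35, 34, 33, 32}
treat next patient → 47; now {37, 35, 34, 33, 32}
insert 36 → {37, 36, 35, 34, 33, 32}
insert 55 → {55, 37, 36, 35, 34, 33, 32}
treat next patient → 55; now {37, 36, 35, 34, 33, 32}
treat next patient → 37; now {36, 35, 34, 33, 32}
treat next patient → 36; now {35, 34, 33, 32}
insert 53 → {53, 35, 34, 33, 32}
treat next patient → 53; now {35, 34, 33, 32}
insert 64 → {64, 35, 34, 33, 32}
insert 57 → {64, 57, 35, 34, 33, 32}
insert 48 → {64, 57, 48, 35, 34, 33, 32}
treat next patient → 64; now {57, 48, 35, 34, 33, 32}
insert 59 → {59, 57, 48, 35, 34, 33, 32}
insert 49 → {59, 57, 49, 48, 35, 34, 33, 32}
treat next patient → 59; now {57, 49, 48, 35, 34, 33, 32}
insert 42 → {57, 49, 48, 42, 35, 34, 33, 32}
insert 63 → {63, 57, 49, 48, 42, 35, 34, 33, 32}
insert 51 → {63, 57, 51, 49, 48, 42, 35, 34, 33, 32}
treat next patient → 63; now {57, 51, 49, 48, 42, 35, 34, 33, 32}

[56, 45, 61, 39, 38, 47, 55, 37, 36, 53, 64, 59, 63]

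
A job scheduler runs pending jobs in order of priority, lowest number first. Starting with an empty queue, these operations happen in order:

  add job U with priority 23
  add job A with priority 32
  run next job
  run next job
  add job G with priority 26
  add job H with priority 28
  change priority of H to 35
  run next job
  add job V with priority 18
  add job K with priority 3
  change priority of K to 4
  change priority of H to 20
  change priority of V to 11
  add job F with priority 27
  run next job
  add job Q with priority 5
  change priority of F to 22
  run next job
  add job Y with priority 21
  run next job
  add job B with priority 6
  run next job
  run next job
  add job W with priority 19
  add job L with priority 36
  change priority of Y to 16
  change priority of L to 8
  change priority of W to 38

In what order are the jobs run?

add U (priority 23) → {U:23}
add A (priority 32) → {U:23, A:32}
run next job → U; now {A:32}
run next job → A; now {}
add G (priority 26) → {G:26}
add H (priority 28) → {G:26, H:28}
update H to priority 35 → {G:26, H:35}
run next job → G; now {H:35}
add V (priority 18) → {V:18, H:35}
add K (priority 3) → {K:3, V:18, H:35}
update K to priority 4 → {K:4, V:18, H:35}
update H to priority 20 → {K:4, V:18, H:20}
update V to priority 11 → {K:4, V:11, H:20}
add F (priority 27) → {K:4, V:11, H:20, F:27}
run next job → K; now {V:11, H:20, F:27}
add Q (priority 5) → {Q:5, V:11, H:20, F:27}
update F to priority 22 → {Q:5, V:11, H:20, F:22}
run next job → Q; now {V:11, H:20, F:22}
add Y (priority 21) → {V:11, H:20, Y:21, F:22}
run next job → V; now {H:20, Y:21, F:22}
add B (priority 6) → {B:6, H:20, Y:21, F:22}
run next job → B; now {H:20, Y:21, F:22}
run next job → H; now {Y:21, F:22}
add W (priority 19) → {W:19, Y:21, F:22}
add L (priority 36) → {W:19, Y:21, F:22, L:36}
update Y to priority 16 → {Y:16, W:19, F:22, L:36}
update L to priority 8 → {L:8, Y:16, W:19, F:22}
update W to priority 38 → {L:8, Y:16, F:22, W:38}

[U, A, G, K, Q, V, B, H]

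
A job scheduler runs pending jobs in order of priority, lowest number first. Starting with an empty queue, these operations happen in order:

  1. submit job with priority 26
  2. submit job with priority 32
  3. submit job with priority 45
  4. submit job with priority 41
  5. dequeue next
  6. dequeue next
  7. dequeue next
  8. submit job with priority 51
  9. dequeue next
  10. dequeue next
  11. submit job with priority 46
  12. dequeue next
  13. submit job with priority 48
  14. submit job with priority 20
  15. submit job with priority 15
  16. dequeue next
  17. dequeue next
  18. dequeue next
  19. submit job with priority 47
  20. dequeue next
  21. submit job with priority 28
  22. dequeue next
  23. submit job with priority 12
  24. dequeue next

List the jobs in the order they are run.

insert 26 → {26}
insert 32 → {26, 32}
insert 45 → {26, 32, 45}
insert 41 → {26, 32, 41, 45}
dequeue next → 26; now {32, 41, 45}
dequeue next → 32; now {41, 45}
dequeue next → 41; now {45}
insert 51 → {45, 51}
dequeue next → 45; now {51}
dequeue next → 51; now {}
insert 46 → {46}
dequeue next → 46; now {}
insert 48 → {48}
insert 20 → {20, 48}
insert 15 → {15, 20, 48}
dequeue next → 15; now {20, 48}
dequeue next → 20; now {48}
dequeue next → 48; now {}
insert 47 → {47}
dequeue next → 47; now {}
insert 28 → {28}
dequeue next → 28; now {}
insert 12 → {12}
dequeue next → 12; now {}

[26, 32, 41, 45, 51, 46, 15, 20, 48, 47, 28, 12]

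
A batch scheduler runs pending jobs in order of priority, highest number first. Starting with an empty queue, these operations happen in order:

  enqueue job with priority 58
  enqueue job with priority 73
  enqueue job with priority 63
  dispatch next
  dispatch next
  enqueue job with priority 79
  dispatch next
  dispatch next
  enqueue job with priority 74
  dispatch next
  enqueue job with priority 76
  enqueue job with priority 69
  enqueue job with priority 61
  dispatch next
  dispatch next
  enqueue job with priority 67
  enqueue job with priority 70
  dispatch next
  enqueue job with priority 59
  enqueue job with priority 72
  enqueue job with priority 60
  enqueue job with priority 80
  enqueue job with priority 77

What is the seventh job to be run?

insert 58 → {58}
insert 73 → {73, 58}
insert 63 → {73, 63, 58}
dispatch next → 73; now {63, 58}
dispatch next → 63; now {58}
insert 79 → {79, 58}
dispatch next → 79; now {58}
dispatch next → 58; now {}
insert 74 → {74}
dispatch next → 74; now {}
insert 76 → {76}
insert 69 → {76, 69}
insert 61 → {76, 69, 61}
dispatch next → 76; now {69, 61}
dispatch next → 69; now {61}
insert 67 → {67, 61}
insert 70 → {70, 67, 61}
dispatch next → 70; now {67, 61}
insert 59 → {67, 61, 59}
insert 72 → {72, 67, 61, 59}
insert 60 → {72, 67, 61, 60, 59}
insert 80 → {80, 72, 67, 61, 60, 59}
insert 77 → {80, 77, 72, 67, 61, 60, 59}

69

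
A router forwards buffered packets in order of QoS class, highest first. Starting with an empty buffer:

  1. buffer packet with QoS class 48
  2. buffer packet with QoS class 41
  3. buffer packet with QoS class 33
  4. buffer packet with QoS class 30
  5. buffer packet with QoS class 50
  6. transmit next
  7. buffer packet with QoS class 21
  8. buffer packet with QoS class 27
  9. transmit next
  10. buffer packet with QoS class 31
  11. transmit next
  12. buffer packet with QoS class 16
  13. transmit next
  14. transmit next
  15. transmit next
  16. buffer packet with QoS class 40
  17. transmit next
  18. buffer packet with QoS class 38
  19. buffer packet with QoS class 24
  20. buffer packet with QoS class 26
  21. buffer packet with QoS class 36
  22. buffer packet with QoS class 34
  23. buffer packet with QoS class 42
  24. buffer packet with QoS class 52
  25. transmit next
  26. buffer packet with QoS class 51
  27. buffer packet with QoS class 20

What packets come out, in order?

insert 48 → {48}
insert 41 → {48, 41}
insert 33 → {48, 41, 33}
insert 30 → {48, 41, 33, 30}
insert 50 → {50, 48, 41, 33, 30}
transmit next → 50; now {48, 41, 33, 30}
insert 21 → {48, 41, 33, 30, 21}
insert 27 → {48, 41, 33, 30, 27, 21}
transmit next → 48; now {41, 33, 30, 27, 21}
insert 31 → {41, 33, 31, 30, 27, 21}
transmit next → 41; now {33, 31, 30, 27, 21}
insert 16 → {33, 31, 30, 27, 21, 16}
transmit next → 33; now {31, 30, 27, 21, 16}
transmit next → 31; now {30, 27, 21, 16}
transmit next → 30; now {27, 21, 16}
insert 40 → {40, 27, 21, 16}
transmit next → 40; now {27, 21, 16}
insert 38 → {38, 27, 21, 16}
insert 24 → {38, 27, 24, 21, 16}
insert 26 → {38, 27, 26, 24, 21, 16}
insert 36 → {38, 36, 27, 26, 24, 21, 16}
insert 34 → {38, 36, 34, 27, 26, 24, 21, 16}
insert 42 → {42, 38, 36, 34, 27, 26, 24, 21, 16}
insert 52 → {52, 42, 38, 36, 34, 27, 26, 24, 21, 16}
transmit next → 52; now {42, 38, 36, 34, 27, 26, 24, 21, 16}
insert 51 → {51, 42, 38, 36, 34, 27, 26, 24, 21, 16}
insert 20 → {51, 42, 38, 36, 34, 27, 26, 24, 21, 20, 16}

50, 48, 41, 33, 31, 30, 40, 52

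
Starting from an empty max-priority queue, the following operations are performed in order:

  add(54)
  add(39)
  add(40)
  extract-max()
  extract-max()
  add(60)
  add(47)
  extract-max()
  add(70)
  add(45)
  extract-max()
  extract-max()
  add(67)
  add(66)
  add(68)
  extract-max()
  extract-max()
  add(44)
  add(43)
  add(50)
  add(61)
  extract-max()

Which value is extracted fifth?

47

insert 54 → {54}
insert 39 → {54, 39}
insert 40 → {54, 40, 39}
extract-max → 54; now {40, 39}
extract-max → 40; now {39}
insert 60 → {60, 39}
insert 47 → {60, 47, 39}
extract-max → 60; now {47, 39}
insert 70 → {70, 47, 39}
insert 45 → {70, 47, 45, 39}
extract-max → 70; now {47, 45, 39}
extract-max → 47; now {45, 39}
insert 67 → {67, 45, 39}
insert 66 → {67, 66, 45, 39}
insert 68 → {68, 67, 66, 45, 39}
extract-max → 68; now {67, 66, 45, 39}
extract-max → 67; now {66, 45, 39}
insert 44 → {66, 45, 44, 39}
insert 43 → {66, 45, 44, 43, 39}
insert 50 → {66, 50, 45, 44, 43, 39}
insert 61 → {66, 61, 50, 45, 44, 43, 39}
extract-max → 66; now {61, 50, 45, 44, 43, 39}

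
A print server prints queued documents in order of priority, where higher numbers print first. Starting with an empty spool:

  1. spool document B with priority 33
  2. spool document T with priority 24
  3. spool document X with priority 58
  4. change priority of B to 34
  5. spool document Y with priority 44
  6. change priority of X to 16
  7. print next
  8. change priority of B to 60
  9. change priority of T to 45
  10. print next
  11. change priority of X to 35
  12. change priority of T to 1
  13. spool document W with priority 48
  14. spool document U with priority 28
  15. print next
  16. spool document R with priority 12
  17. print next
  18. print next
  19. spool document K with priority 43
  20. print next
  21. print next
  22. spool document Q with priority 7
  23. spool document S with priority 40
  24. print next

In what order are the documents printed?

add B (priority 33) → {B:33}
add T (priority 24) → {B:33, T:24}
add X (priority 58) → {X:58, B:33, T:24}
update B to priority 34 → {X:58, B:34, T:24}
add Y (priority 44) → {X:58, Y:44, B:34, T:24}
update X to priority 16 → {Y:44, B:34, T:24, X:16}
print next → Y; now {B:34, T:24, X:16}
update B to priority 60 → {B:60, T:24, X:16}
update T to priority 45 → {B:60, T:45, X:16}
print next → B; now {T:45, X:16}
update X to priority 35 → {T:45, X:35}
update T to priority 1 → {X:35, T:1}
add W (priority 48) → {W:48, X:35, T:1}
add U (priority 28) → {W:48, X:35, U:28, T:1}
print next → W; now {X:35, U:28, T:1}
add R (priority 12) → {X:35, U:28, R:12, T:1}
print next → X; now {U:28, R:12, T:1}
print next → U; now {R:12, T:1}
add K (priority 43) → {K:43, R:12, T:1}
print next → K; now {R:12, T:1}
print next → R; now {T:1}
add Q (priority 7) → {Q:7, T:1}
add S (priority 40) → {S:40, Q:7, T:1}
print next → S; now {Q:7, T:1}

Y, B, W, X, U, K, R, S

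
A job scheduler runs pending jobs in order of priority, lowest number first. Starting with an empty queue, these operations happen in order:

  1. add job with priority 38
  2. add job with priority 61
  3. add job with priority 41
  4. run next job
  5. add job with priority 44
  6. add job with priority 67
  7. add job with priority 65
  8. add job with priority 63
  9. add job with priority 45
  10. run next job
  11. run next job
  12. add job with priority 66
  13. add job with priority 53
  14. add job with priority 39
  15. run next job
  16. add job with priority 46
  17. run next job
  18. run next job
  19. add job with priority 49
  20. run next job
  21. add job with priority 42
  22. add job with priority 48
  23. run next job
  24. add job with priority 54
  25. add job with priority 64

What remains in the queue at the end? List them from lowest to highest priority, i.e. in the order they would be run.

insert 38 → {38}
insert 61 → {38, 61}
insert 41 → {38, 41, 61}
run next job → 38; now {41, 61}
insert 44 → {41, 44, 61}
insert 67 → {41, 44, 61, 67}
insert 65 → {41, 44, 61, 65, 67}
insert 63 → {41, 44, 61, 63, 65, 67}
insert 45 → {41, 44, 45, 61, 63, 65, 67}
run next job → 41; now {44, 45, 61, 63, 65, 67}
run next job → 44; now {45, 61, 63, 65, 67}
insert 66 → {45, 61, 63, 65, 66, 67}
insert 53 → {45, 53, 61, 63, 65, 66, 67}
insert 39 → {39, 45, 53, 61, 63, 65, 66, 67}
run next job → 39; now {45, 53, 61, 63, 65, 66, 67}
insert 46 → {45, 46, 53, 61, 63, 65, 66, 67}
run next job → 45; now {46, 53, 61, 63, 65, 66, 67}
run next job → 46; now {53, 61, 63, 65, 66, 67}
insert 49 → {49, 53, 61, 63, 65, 66, 67}
run next job → 49; now {53, 61, 63, 65, 66, 67}
insert 42 → {42, 53, 61, 63, 65, 66, 67}
insert 48 → {42, 48, 53, 61, 63, 65, 66, 67}
run next job → 42; now {48, 53, 61, 63, 65, 66, 67}
insert 54 → {48, 53, 54, 61, 63, 65, 66, 67}
insert 64 → {48, 53, 54, 61, 63, 64, 65, 66, 67}

48, 53, 54, 61, 63, 64, 65, 66, 67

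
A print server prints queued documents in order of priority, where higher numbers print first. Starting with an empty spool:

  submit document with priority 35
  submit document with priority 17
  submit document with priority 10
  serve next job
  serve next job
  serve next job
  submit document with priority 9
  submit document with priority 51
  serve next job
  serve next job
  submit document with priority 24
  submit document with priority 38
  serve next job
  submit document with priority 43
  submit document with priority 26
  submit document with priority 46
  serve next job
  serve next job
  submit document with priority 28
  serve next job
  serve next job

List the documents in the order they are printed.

insert 35 → {35}
insert 17 → {35, 17}
insert 10 → {35, 17, 10}
serve next job → 35; now {17, 10}
serve next job → 17; now {10}
serve next job → 10; now {}
insert 9 → {9}
insert 51 → {51, 9}
serve next job → 51; now {9}
serve next job → 9; now {}
insert 24 → {24}
insert 38 → {38, 24}
serve next job → 38; now {24}
insert 43 → {43, 24}
insert 26 → {43, 26, 24}
insert 46 → {46, 43, 26, 24}
serve next job → 46; now {43, 26, 24}
serve next job → 43; now {26, 24}
insert 28 → {28, 26, 24}
serve next job → 28; now {26, 24}
serve next job → 26; now {24}

35, 17, 10, 51, 9, 38, 46, 43, 28, 26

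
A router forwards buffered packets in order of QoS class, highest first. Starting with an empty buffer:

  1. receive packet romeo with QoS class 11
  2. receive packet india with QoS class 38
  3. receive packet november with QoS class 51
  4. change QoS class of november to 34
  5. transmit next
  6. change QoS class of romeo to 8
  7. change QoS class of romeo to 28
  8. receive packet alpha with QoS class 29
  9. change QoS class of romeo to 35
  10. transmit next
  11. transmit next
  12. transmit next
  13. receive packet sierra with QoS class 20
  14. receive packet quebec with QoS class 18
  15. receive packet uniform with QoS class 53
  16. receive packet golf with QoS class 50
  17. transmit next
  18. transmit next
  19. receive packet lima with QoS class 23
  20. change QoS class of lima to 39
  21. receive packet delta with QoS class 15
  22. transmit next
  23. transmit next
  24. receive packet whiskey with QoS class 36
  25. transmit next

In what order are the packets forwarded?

india → romeo → november → alpha → uniform → golf → lima → sierra → whiskey

add romeo (QoS class 11) → {romeo:11}
add india (QoS class 38) → {india:38, romeo:11}
add november (QoS class 51) → {november:51, india:38, romeo:11}
update november to QoS class 34 → {india:38, november:34, romeo:11}
transmit next → india; now {november:34, romeo:11}
update romeo to QoS class 8 → {november:34, romeo:8}
update romeo to QoS class 28 → {november:34, romeo:28}
add alpha (QoS class 29) → {november:34, alpha:29, romeo:28}
update romeo to QoS class 35 → {romeo:35, november:34, alpha:29}
transmit next → romeo; now {november:34, alpha:29}
transmit next → november; now {alpha:29}
transmit next → alpha; now {}
add sierra (QoS class 20) → {sierra:20}
add quebec (QoS class 18) → {sierra:20, quebec:18}
add uniform (QoS class 53) → {uniform:53, sierra:20, quebec:18}
add golf (QoS class 50) → {uniform:53, golf:50, sierra:20, quebec:18}
transmit next → uniform; now {golf:50, sierra:20, quebec:18}
transmit next → golf; now {sierra:20, quebec:18}
add lima (QoS class 23) → {lima:23, sierra:20, quebec:18}
update lima to QoS class 39 → {lima:39, sierra:20, quebec:18}
add delta (QoS class 15) → {lima:39, sierra:20, quebec:18, delta:15}
transmit next → lima; now {sierra:20, quebec:18, delta:15}
transmit next → sierra; now {quebec:18, delta:15}
add whiskey (QoS class 36) → {whiskey:36, quebec:18, delta:15}
transmit next → whiskey; now {quebec:18, delta:15}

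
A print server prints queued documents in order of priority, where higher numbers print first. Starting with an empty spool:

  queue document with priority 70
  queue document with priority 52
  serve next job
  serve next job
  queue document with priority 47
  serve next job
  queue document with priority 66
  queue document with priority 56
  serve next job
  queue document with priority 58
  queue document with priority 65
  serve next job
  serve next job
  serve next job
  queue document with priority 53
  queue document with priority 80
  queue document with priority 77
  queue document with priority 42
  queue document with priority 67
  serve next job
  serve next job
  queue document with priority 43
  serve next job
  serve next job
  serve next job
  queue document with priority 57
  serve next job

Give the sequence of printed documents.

[70, 52, 47, 66, 65, 58, 56, 80, 77, 67, 53, 43, 57]

insert 70 → {70}
insert 52 → {70, 52}
serve next job → 70; now {52}
serve next job → 52; now {}
insert 47 → {47}
serve next job → 47; now {}
insert 66 → {66}
insert 56 → {66, 56}
serve next job → 66; now {56}
insert 58 → {58, 56}
insert 65 → {65, 58, 56}
serve next job → 65; now {58, 56}
serve next job → 58; now {56}
serve next job → 56; now {}
insert 53 → {53}
insert 80 → {80, 53}
insert 77 → {80, 77, 53}
insert 42 → {80, 77, 53, 42}
insert 67 → {80, 77, 67, 53, 42}
serve next job → 80; now {77, 67, 53, 42}
serve next job → 77; now {67, 53, 42}
insert 43 → {67, 53, 43, 42}
serve next job → 67; now {53, 43, 42}
serve next job → 53; now {43, 42}
serve next job → 43; now {42}
insert 57 → {57, 42}
serve next job → 57; now {42}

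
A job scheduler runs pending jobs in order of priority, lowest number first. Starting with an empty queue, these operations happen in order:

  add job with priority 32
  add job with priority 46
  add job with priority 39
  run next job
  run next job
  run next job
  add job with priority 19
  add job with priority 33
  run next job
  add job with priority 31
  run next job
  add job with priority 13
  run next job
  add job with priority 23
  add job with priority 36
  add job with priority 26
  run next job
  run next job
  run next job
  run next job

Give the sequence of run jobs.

32 → 39 → 46 → 19 → 31 → 13 → 23 → 26 → 33 → 36

insert 32 → {32}
insert 46 → {32, 46}
insert 39 → {32, 39, 46}
run next job → 32; now {39, 46}
run next job → 39; now {46}
run next job → 46; now {}
insert 19 → {19}
insert 33 → {19, 33}
run next job → 19; now {33}
insert 31 → {31, 33}
run next job → 31; now {33}
insert 13 → {13, 33}
run next job → 13; now {33}
insert 23 → {23, 33}
insert 36 → {23, 33, 36}
insert 26 → {23, 26, 33, 36}
run next job → 23; now {26, 33, 36}
run next job → 26; now {33, 36}
run next job → 33; now {36}
run next job → 36; now {}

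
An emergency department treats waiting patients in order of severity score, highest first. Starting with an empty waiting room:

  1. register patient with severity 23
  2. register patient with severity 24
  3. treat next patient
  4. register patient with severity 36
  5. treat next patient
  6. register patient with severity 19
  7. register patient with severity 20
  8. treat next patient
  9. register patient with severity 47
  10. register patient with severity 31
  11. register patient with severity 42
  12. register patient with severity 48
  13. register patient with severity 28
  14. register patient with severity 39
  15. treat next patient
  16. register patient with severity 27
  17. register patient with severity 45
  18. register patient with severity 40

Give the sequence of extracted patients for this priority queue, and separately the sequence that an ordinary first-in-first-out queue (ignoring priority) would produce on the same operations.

insert 23 → {23}
insert 24 → {24, 23}
treat next patient → 24; now {23}
insert 36 → {36, 23}
treat next patient → 36; now {23}
insert 19 → {23, 19}
insert 20 → {23, 20, 19}
treat next patient → 23; now {20, 19}
insert 47 → {47, 20, 19}
insert 31 → {47, 31, 20, 19}
insert 42 → {47, 42, 31, 20, 19}
insert 48 → {48, 47, 42, 31, 20, 19}
insert 28 → {48, 47, 42, 31, 28, 20, 19}
insert 39 → {48, 47, 42, 39, 31, 28, 20, 19}
treat next patient → 48; now {47, 42, 39, 31, 28, 20, 19}
insert 27 → {47, 42, 39, 31, 28, 27, 20, 19}
insert 45 → {47, 45, 42, 39, 31, 28, 27, 20, 19}
insert 40 → {47, 45, 42, 40, 39, 31, 28, 27, 20, 19}

priority queue: [24, 36, 23, 48]; FIFO queue: 23, 24, 36, 19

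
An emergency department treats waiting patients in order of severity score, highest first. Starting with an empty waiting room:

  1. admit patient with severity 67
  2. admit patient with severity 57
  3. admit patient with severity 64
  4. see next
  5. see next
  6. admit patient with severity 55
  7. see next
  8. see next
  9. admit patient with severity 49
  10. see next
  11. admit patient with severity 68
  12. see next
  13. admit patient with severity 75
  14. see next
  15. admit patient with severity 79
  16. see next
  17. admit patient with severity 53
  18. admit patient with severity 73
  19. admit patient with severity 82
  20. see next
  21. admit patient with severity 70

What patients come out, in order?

insert 67 → {67}
insert 57 → {67, 57}
insert 64 → {67, 64, 57}
see next → 67; now {64, 57}
see next → 64; now {57}
insert 55 → {57, 55}
see next → 57; now {55}
see next → 55; now {}
insert 49 → {49}
see next → 49; now {}
insert 68 → {68}
see next → 68; now {}
insert 75 → {75}
see next → 75; now {}
insert 79 → {79}
see next → 79; now {}
insert 53 → {53}
insert 73 → {73, 53}
insert 82 → {82, 73, 53}
see next → 82; now {73, 53}
insert 70 → {73, 70, 53}

67 → 64 → 57 → 55 → 49 → 68 → 75 → 79 → 82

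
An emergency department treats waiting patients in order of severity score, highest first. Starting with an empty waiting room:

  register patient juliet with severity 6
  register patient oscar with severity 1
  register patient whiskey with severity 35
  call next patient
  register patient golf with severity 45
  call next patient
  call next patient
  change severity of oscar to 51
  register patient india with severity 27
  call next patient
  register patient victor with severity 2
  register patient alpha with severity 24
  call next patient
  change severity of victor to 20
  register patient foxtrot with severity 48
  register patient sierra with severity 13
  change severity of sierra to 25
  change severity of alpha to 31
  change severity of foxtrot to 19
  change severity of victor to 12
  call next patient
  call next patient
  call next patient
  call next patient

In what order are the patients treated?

add juliet (severity 6) → {juliet:6}
add oscar (severity 1) → {juliet:6, oscar:1}
add whiskey (severity 35) → {whiskey:35, juliet:6, oscar:1}
call next patient → whiskey; now {juliet:6, oscar:1}
add golf (severity 45) → {golf:45, juliet:6, oscar:1}
call next patient → golf; now {juliet:6, oscar:1}
call next patient → juliet; now {oscar:1}
update oscar to severity 51 → {oscar:51}
add india (severity 27) → {oscar:51, india:27}
call next patient → oscar; now {india:27}
add victor (severity 2) → {india:27, victor:2}
add alpha (severity 24) → {india:27, alpha:24, victor:2}
call next patient → india; now {alpha:24, victor:2}
update victor to severity 20 → {alpha:24, victor:20}
add foxtrot (severity 48) → {foxtrot:48, alpha:24, victor:20}
add sierra (severity 13) → {foxtrot:48, alpha:24, victor:20, sierra:13}
update sierra to severity 25 → {foxtrot:48, sierra:25, alpha:24, victor:20}
update alpha to severity 31 → {foxtrot:48, alpha:31, sierra:25, victor:20}
update foxtrot to severity 19 → {alpha:31, sierra:25, victor:20, foxtrot:19}
update victor to severity 12 → {alpha:31, sierra:25, foxtrot:19, victor:12}
call next patient → alpha; now {sierra:25, foxtrot:19, victor:12}
call next patient → sierra; now {foxtrot:19, victor:12}
call next patient → foxtrot; now {victor:12}
call next patient → victor; now {}

whiskey, golf, juliet, oscar, india, alpha, sierra, foxtrot, victor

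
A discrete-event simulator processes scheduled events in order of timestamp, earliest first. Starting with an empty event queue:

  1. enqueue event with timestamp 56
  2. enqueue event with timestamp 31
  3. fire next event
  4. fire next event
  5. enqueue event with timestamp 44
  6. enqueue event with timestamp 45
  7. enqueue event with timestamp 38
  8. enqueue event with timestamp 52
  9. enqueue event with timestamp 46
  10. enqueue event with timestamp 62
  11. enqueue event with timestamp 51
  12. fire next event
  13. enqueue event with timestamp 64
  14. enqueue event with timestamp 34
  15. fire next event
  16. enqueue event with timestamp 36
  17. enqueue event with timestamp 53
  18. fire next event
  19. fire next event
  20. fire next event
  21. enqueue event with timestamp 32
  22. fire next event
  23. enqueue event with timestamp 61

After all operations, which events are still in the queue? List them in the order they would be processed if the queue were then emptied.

46 → 51 → 52 → 53 → 61 → 62 → 64

insert 56 → {56}
insert 31 → {31, 56}
fire next event → 31; now {56}
fire next event → 56; now {}
insert 44 → {44}
insert 45 → {44, 45}
insert 38 → {38, 44, 45}
insert 52 → {38, 44, 45, 52}
insert 46 → {38, 44, 45, 46, 52}
insert 62 → {38, 44, 45, 46, 52, 62}
insert 51 → {38, 44, 45, 46, 51, 52, 62}
fire next event → 38; now {44, 45, 46, 51, 52, 62}
insert 64 → {44, 45, 46, 51, 52, 62, 64}
insert 34 → {34, 44, 45, 46, 51, 52, 62, 64}
fire next event → 34; now {44, 45, 46, 51, 52, 62, 64}
insert 36 → {36, 44, 45, 46, 51, 52, 62, 64}
insert 53 → {36, 44, 45, 46, 51, 52, 53, 62, 64}
fire next event → 36; now {44, 45, 46, 51, 52, 53, 62, 64}
fire next event → 44; now {45, 46, 51, 52, 53, 62, 64}
fire next event → 45; now {46, 51, 52, 53, 62, 64}
insert 32 → {32, 46, 51, 52, 53, 62, 64}
fire next event → 32; now {46, 51, 52, 53, 62, 64}
insert 61 → {46, 51, 52, 53, 61, 62, 64}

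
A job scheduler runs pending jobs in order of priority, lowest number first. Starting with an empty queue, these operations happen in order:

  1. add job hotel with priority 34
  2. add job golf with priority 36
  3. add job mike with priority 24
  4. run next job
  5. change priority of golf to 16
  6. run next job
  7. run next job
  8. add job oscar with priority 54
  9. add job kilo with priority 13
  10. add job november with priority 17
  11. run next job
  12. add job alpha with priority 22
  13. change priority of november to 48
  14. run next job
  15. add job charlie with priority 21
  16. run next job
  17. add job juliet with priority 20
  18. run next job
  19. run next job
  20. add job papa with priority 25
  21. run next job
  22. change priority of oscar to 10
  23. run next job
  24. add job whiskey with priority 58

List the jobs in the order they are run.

mike → golf → hotel → kilo → alpha → charlie → juliet → november → papa → oscar

add hotel (priority 34) → {hotel:34}
add golf (priority 36) → {hotel:34, golf:36}
add mike (priority 24) → {mike:24, hotel:34, golf:36}
run next job → mike; now {hotel:34, golf:36}
update golf to priority 16 → {golf:16, hotel:34}
run next job → golf; now {hotel:34}
run next job → hotel; now {}
add oscar (priority 54) → {oscar:54}
add kilo (priority 13) → {kilo:13, oscar:54}
add november (priority 17) → {kilo:13, november:17, oscar:54}
run next job → kilo; now {november:17, oscar:54}
add alpha (priority 22) → {november:17, alpha:22, oscar:54}
update november to priority 48 → {alpha:22, november:48, oscar:54}
run next job → alpha; now {november:48, oscar:54}
add charlie (priority 21) → {charlie:21, november:48, oscar:54}
run next job → charlie; now {november:48, oscar:54}
add juliet (priority 20) → {juliet:20, november:48, oscar:54}
run next job → juliet; now {november:48, oscar:54}
run next job → november; now {oscar:54}
add papa (priority 25) → {papa:25, oscar:54}
run next job → papa; now {oscar:54}
update oscar to priority 10 → {oscar:10}
run next job → oscar; now {}
add whiskey (priority 58) → {whiskey:58}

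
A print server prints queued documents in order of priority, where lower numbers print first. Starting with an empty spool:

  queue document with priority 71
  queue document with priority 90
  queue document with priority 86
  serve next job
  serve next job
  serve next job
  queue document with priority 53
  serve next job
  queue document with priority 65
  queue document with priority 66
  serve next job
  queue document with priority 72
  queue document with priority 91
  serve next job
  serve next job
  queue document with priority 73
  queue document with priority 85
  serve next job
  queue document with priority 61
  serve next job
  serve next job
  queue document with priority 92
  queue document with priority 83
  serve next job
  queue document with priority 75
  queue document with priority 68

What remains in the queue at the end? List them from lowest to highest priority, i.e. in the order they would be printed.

68 → 75 → 91 → 92

insert 71 → {71}
insert 90 → {71, 90}
insert 86 → {71, 86, 90}
serve next job → 71; now {86, 90}
serve next job → 86; now {90}
serve next job → 90; now {}
insert 53 → {53}
serve next job → 53; now {}
insert 65 → {65}
insert 66 → {65, 66}
serve next job → 65; now {66}
insert 72 → {66, 72}
insert 91 → {66, 72, 91}
serve next job → 66; now {72, 91}
serve next job → 72; now {91}
insert 73 → {73, 91}
insert 85 → {73, 85, 91}
serve next job → 73; now {85, 91}
insert 61 → {61, 85, 91}
serve next job → 61; now {85, 91}
serve next job → 85; now {91}
insert 92 → {91, 92}
insert 83 → {83, 91, 92}
serve next job → 83; now {91, 92}
insert 75 → {75, 91, 92}
insert 68 → {68, 75, 91, 92}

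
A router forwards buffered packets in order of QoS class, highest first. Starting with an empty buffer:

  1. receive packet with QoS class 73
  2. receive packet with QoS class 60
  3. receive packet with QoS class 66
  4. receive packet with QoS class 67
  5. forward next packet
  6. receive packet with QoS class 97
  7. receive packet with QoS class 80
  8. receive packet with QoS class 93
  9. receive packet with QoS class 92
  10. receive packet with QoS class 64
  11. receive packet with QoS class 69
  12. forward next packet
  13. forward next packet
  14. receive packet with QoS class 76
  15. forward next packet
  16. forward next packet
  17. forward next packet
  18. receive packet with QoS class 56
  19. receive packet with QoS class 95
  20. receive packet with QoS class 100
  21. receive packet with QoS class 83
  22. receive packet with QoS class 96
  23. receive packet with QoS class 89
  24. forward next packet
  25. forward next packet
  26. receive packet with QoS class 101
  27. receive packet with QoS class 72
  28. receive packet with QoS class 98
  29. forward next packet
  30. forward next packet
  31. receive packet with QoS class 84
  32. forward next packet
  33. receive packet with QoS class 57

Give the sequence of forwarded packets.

insert 73 → {73}
insert 60 → {73, 60}
insert 66 → {73, 66, 60}
insert 67 → {73, 67, 66, 60}
forward next packet → 73; now {67, 66, 60}
insert 97 → {97, 67, 66, 60}
insert 80 → {97, 80, 67, 66, 60}
insert 93 → {97, 93, 80, 67, 66, 60}
insert 92 → {97, 93, 92, 80, 67, 66, 60}
insert 64 → {97, 93, 92, 80, 67, 66, 64, 60}
insert 69 → {97, 93, 92, 80, 69, 67, 66, 64, 60}
forward next packet → 97; now {93, 92, 80, 69, 67, 66, 64, 60}
forward next packet → 93; now {92, 80, 69, 67, 66, 64, 60}
insert 76 → {92, 80, 76, 69, 67, 66, 64, 60}
forward next packet → 92; now {80, 76, 69, 67, 66, 64, 60}
forward next packet → 80; now {76, 69, 67, 66, 64, 60}
forward next packet → 76; now {69, 67, 66, 64, 60}
insert 56 → {69, 67, 66, 64, 60, 56}
insert 95 → {95, 69, 67, 66, 64, 60, 56}
insert 100 → {100, 95, 69, 67, 66, 64, 60, 56}
insert 83 → {100, 95, 83, 69, 67, 66, 64, 60, 56}
insert 96 → {100, 96, 95, 83, 69, 67, 66, 64, 60, 56}
insert 89 → {100, 96, 95, 89, 83, 69, 67, 66, 64, 60, 56}
forward next packet → 100; now {96, 95, 89, 83, 69, 67, 66, 64, 60, 56}
forward next packet → 96; now {95, 89, 83, 69, 67, 66, 64, 60, 56}
insert 101 → {101, 95, 89, 83, 69, 67, 66, 64, 60, 56}
insert 72 → {101, 95, 89, 83, 72, 69, 67, 66, 64, 60, 56}
insert 98 → {101, 98, 95, 89, 83, 72, 69, 67, 66, 64, 60, 56}
forward next packet → 101; now {98, 95, 89, 83, 72, 69, 67, 66, 64, 60, 56}
forward next packet → 98; now {95, 89, 83, 72, 69, 67, 66, 64, 60, 56}
insert 84 → {95, 89, 84, 83, 72, 69, 67, 66, 64, 60, 56}
forward next packet → 95; now {89, 84, 83, 72, 69, 67, 66, 64, 60, 56}
insert 57 → {89, 84, 83, 72, 69, 67, 66, 64, 60, 57, 56}

73, 97, 93, 92, 80, 76, 100, 96, 101, 98, 95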